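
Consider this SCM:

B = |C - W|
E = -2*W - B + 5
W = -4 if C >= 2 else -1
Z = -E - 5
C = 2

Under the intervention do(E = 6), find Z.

Intervening sets E = 6 and removes its equation (E = -2*W - B + 5).
Z = -E - 5  [with E=6]  = -11

-11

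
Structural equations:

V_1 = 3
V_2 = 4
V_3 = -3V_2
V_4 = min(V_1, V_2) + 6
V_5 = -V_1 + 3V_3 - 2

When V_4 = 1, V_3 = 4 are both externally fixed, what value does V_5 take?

The joint intervention fixes V_4 = 1, V_3 = 4, removing each variable's own equation.
V_5 = -V_1 + 3V_3 - 2  [with V_1=3, V_3=4]  = 7

7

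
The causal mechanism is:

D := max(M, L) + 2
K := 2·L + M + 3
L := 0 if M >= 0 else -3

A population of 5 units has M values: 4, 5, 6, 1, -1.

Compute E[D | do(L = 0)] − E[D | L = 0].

Under do(L=0), L's equation is replaced by L=0 for every unit. Per-unit D: 6, 7, 8, 3, 2. Mean = 5.2.
Observing L=0 restricts to units where L's equation naturally yields 0: M ∈ {4, 5, 6, 1}. In that subpopulation D = 6, 7, 8, 3, mean 6.
Difference = 5.2 − 6 = -0.8.

-0.8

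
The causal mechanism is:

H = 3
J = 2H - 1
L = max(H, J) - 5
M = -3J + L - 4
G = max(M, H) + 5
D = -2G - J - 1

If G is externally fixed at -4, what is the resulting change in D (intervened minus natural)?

The intervention breaks the incoming arrows to G: G = max(M, H) + 5 no longer applies, and G = -4.
J = 2H - 1  [with H=3]  = 5
D = -2G - J - 1  [with G=-4, J=5]  = 2
Without intervention: J = 2H - 1  [with H=3]  = 5; L = max(H, J) - 5  [with H=3, J=5]  = 0; M = -3J + L - 4  [with J=5, L=0]  = -19; G = max(M, H) + 5  [with M=-19, H=3]  = 8; D = -2G - J - 1  [with G=8, J=5]  = -22.
Change = 2 − (-22) = 24.

24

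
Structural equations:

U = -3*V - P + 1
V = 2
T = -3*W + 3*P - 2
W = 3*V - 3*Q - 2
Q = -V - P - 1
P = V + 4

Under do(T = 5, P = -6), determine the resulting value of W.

-5

Setting T = 5, P = -6 by intervention discards those variables' equations.
Q = -V - P - 1  [with V=2, P=-6]  = 3
W = 3*V - 3*Q - 2  [with V=2, Q=3]  = -5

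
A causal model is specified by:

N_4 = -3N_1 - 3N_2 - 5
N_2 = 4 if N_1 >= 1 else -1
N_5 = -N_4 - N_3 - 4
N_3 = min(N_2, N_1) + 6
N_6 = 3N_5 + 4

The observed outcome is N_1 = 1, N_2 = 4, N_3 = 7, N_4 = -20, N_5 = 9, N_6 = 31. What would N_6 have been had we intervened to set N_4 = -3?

Under do(N_4=-3), the mechanism N_4 = -3N_1 - 3N_2 - 5 is discarded; N_4 is fixed at -3.
N_2 = 4 if N_1 >= 1 else -1  [with N_1=1]  = 4
N_3 = min(N_2, N_1) + 6  [with N_2=4, N_1=1]  = 7
N_5 = -N_4 - N_3 - 4  [with N_4=-3, N_3=7]  = -8
N_6 = 3N_5 + 4  [with N_5=-8]  = -20

-20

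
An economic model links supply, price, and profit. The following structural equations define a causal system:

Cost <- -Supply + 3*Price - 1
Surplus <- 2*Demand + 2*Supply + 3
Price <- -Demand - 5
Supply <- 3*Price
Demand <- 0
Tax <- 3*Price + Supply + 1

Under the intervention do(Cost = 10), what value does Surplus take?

-27

Under do(Cost=10), the mechanism Cost <- -Supply + 3*Price - 1 is discarded; Cost is fixed at 10.
Since Surplus is not a descendant of the intervened variable, it is unaffected.
Price = -Demand - 5  [with Demand=0]  = -5
Supply = 3*Price  [with Price=-5]  = -15
Surplus = 2*Demand + 2*Supply + 3  [with Demand=0, Supply=-15]  = -27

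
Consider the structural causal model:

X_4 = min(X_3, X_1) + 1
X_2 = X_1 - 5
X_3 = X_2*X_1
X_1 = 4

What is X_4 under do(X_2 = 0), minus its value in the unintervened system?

Under do(X_2=0), the mechanism X_2 = X_1 - 5 is discarded; X_2 is fixed at 0.
X_3 = X_2*X_1  [with X_2=0, X_1=4]  = 0
X_4 = min(X_3, X_1) + 1  [with X_3=0, X_1=4]  = 1
Without intervention: X_2 = X_1 - 5  [with X_1=4]  = -1; X_3 = X_2*X_1  [with X_2=-1, X_1=4]  = -4; X_4 = min(X_3, X_1) + 1  [with X_3=-4, X_1=4]  = -3.
Change = 1 − (-3) = 4.

4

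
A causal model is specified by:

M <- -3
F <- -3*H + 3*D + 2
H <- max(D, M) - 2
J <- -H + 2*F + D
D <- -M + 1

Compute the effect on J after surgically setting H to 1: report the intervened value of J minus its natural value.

7

do(H=1) replaces the equation H <- max(D, M) - 2 with the constant H = 1.
D = -M + 1  [with M=-3]  = 4
F = -3*H + 3*D + 2  [with H=1, D=4]  = 11
J = -H + 2*F + D  [with H=1, F=11, D=4]  = 25
Without intervention: D = -M + 1  [with M=-3]  = 4; H = max(D, M) - 2  [with D=4, M=-3]  = 2; F = -3*H + 3*D + 2  [with H=2, D=4]  = 8; J = -H + 2*F + D  [with H=2, F=8, D=4]  = 18.
Change = 25 − 18 = 7.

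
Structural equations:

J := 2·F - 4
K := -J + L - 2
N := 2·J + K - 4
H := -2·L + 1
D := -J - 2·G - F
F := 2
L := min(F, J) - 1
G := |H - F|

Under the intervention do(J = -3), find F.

2

Under do(J=-3), the mechanism J := 2·F - 4 is discarded; J is fixed at -3.
F is not downstream of the intervention, so its value is determined by the original equations.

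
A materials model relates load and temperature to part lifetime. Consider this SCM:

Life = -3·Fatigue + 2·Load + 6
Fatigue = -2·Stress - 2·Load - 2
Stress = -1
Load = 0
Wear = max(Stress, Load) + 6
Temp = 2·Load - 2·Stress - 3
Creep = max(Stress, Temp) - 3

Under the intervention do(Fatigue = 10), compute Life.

Intervening sets Fatigue = 10 and removes its equation (Fatigue = -2·Stress - 2·Load - 2).
Life = -3·Fatigue + 2·Load + 6  [with Fatigue=10, Load=0]  = -24

-24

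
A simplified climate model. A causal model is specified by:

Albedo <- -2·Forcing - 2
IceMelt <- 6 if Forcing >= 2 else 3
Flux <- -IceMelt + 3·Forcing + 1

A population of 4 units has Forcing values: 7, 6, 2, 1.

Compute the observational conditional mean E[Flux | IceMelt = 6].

Observing IceMelt=6 restricts to units where IceMelt's equation naturally yields 6: Forcing ∈ {7, 6, 2}. In that subpopulation Flux = 16, 13, 1, mean 10.

10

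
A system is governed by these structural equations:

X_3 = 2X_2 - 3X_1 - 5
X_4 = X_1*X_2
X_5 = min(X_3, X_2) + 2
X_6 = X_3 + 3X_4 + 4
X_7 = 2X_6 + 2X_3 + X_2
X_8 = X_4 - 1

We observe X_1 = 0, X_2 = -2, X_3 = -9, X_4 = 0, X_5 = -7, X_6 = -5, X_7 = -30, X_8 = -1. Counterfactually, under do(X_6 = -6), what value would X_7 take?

-32

Intervening sets X_6 = -6 and removes its equation (X_6 = X_3 + 3X_4 + 4).
X_3 = 2X_2 - 3X_1 - 5  [with X_2=-2, X_1=0]  = -9
X_7 = 2X_6 + 2X_3 + X_2  [with X_6=-6, X_3=-9, X_2=-2]  = -32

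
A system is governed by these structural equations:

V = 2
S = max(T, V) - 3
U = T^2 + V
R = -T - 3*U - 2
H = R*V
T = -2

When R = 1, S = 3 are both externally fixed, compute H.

The joint intervention fixes R = 1, S = 3, removing each variable's own equation.
H = R*V  [with R=1, V=2]  = 2

2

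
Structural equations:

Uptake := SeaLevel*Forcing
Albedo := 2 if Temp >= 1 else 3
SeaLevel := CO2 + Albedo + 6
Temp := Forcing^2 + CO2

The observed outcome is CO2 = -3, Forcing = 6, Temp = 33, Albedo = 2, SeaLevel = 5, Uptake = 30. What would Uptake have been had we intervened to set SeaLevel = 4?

The intervention breaks the incoming arrows to SeaLevel: SeaLevel := CO2 + Albedo + 6 no longer applies, and SeaLevel = 4.
Uptake = SeaLevel*Forcing  [with SeaLevel=4, Forcing=6]  = 24

24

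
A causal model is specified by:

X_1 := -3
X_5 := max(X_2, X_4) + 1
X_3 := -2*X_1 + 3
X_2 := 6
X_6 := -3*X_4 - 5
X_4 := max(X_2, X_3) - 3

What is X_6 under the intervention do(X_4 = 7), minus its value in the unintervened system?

Under do(X_4=7), the mechanism X_4 := max(X_2, X_3) - 3 is discarded; X_4 is fixed at 7.
X_6 = -3*X_4 - 5  [with X_4=7]  = -26
Without intervention: X_3 = -2*X_1 + 3  [with X_1=-3]  = 9; X_4 = max(X_2, X_3) - 3  [with X_2=6, X_3=9]  = 6; X_6 = -3*X_4 - 5  [with X_4=6]  = -23.
Change = -26 − (-23) = -3.

-3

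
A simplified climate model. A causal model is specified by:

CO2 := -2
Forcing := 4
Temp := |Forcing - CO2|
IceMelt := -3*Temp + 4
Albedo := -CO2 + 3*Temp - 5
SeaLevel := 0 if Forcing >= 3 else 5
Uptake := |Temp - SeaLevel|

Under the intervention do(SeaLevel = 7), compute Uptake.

Intervening sets SeaLevel = 7 and removes its equation (SeaLevel := 0 if Forcing >= 3 else 5).
Temp = |Forcing - CO2|  [with Forcing=4, CO2=-2]  = 6
Uptake = |Temp - SeaLevel|  [with Temp=6, SeaLevel=7]  = 1

1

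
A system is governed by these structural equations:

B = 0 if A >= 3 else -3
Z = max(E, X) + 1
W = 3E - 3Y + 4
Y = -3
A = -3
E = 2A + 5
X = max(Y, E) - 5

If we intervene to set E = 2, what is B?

-3

do(E=2) replaces the equation E = 2A + 5 with the constant E = 2.
B is not downstream of the intervention, so its value is determined by the original equations.
B = 0 if A >= 3 else -3  [with A=-3]  = -3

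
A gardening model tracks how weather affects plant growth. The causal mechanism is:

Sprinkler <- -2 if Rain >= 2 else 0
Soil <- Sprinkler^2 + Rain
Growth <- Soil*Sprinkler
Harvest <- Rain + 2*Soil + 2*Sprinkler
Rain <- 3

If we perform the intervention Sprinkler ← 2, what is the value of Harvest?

21

do(Sprinkler=2) replaces the equation Sprinkler <- -2 if Rain >= 2 else 0 with the constant Sprinkler = 2.
Soil = Sprinkler^2 + Rain  [with Sprinkler=2, Rain=3]  = 7
Harvest = Rain + 2*Soil + 2*Sprinkler  [with Rain=3, Soil=7, Sprinkler=2]  = 21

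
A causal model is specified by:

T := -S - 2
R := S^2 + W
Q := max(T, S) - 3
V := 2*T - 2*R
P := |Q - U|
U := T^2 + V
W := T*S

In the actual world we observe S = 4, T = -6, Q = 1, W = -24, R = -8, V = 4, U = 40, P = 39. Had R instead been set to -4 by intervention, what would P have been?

31

do(R=-4) replaces the equation R := S^2 + W with the constant R = -4.
T = -S - 2  [with S=4]  = -6
Q = max(T, S) - 3  [with T=-6, S=4]  = 1
V = 2*T - 2*R  [with T=-6, R=-4]  = -4
U = T^2 + V  [with T=-6, V=-4]  = 32
P = |Q - U|  [with Q=1, U=32]  = 31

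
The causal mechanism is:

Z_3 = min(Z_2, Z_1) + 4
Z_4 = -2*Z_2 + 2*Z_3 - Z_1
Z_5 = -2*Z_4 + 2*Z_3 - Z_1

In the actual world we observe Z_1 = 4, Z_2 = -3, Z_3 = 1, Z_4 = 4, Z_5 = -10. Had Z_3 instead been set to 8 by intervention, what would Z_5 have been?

do(Z_3=8) replaces the equation Z_3 = min(Z_2, Z_1) + 4 with the constant Z_3 = 8.
Z_4 = -2*Z_2 + 2*Z_3 - Z_1  [with Z_2=-3, Z_3=8, Z_1=4]  = 18
Z_5 = -2*Z_4 + 2*Z_3 - Z_1  [with Z_4=18, Z_3=8, Z_1=4]  = -24

-24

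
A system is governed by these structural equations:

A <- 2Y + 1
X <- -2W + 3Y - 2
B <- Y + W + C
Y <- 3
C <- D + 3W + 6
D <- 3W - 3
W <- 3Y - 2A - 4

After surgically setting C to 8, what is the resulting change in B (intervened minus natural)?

Under do(C=8), the mechanism C <- D + 3W + 6 is discarded; C is fixed at 8.
A = 2Y + 1  [with Y=3]  = 7
W = 3Y - 2A - 4  [with Y=3, A=7]  = -9
B = Y + W + C  [with Y=3, W=-9, C=8]  = 2
Without intervention: A = 2Y + 1  [with Y=3]  = 7; W = 3Y - 2A - 4  [with Y=3, A=7]  = -9; D = 3W - 3  [with W=-9]  = -30; C = D + 3W + 6  [with D=-30, W=-9]  = -51; B = Y + W + C  [with Y=3, W=-9, C=-51]  = -57.
Change = 2 − (-57) = 59.

59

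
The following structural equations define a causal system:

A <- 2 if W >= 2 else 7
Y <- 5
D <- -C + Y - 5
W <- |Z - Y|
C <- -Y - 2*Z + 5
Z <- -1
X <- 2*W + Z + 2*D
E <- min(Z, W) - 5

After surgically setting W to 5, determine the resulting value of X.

do(W=5) replaces the equation W <- |Z - Y| with the constant W = 5.
C = -Y - 2*Z + 5  [with Y=5, Z=-1]  = 2
D = -C + Y - 5  [with C=2, Y=5]  = -2
X = 2*W + Z + 2*D  [with W=5, Z=-1, D=-2]  = 5

5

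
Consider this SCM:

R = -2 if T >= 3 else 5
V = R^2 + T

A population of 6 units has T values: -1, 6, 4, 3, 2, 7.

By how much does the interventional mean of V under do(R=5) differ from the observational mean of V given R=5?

The intervention sets R=5 in all 6 units regardless of T. Recomputing V per unit gives 24, 31, 29, 28, 27, 32; average 28.5.
Conditioning on R=5 selects the 2 unit(s) with T ∈ {-1, 2}. Their V values: 24, 27. Mean = 25.5.
Difference = 28.5 − 25.5 = 3.

3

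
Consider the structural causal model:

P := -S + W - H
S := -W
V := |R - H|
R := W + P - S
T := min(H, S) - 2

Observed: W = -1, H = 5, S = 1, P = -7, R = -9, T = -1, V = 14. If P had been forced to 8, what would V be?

1

The intervention breaks the incoming arrows to P: P := -S + W - H no longer applies, and P = 8.
S = -W  [with W=-1]  = 1
R = W + P - S  [with W=-1, P=8, S=1]  = 6
V = |R - H|  [with R=6, H=5]  = 1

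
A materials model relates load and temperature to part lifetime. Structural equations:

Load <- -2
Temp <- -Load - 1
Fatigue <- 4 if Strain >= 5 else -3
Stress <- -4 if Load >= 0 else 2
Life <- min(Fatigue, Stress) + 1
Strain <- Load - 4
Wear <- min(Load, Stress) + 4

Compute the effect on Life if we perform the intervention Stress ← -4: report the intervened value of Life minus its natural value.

-1

Under do(Stress=-4), the mechanism Stress <- -4 if Load >= 0 else 2 is discarded; Stress is fixed at -4.
Strain = Load - 4  [with Load=-2]  = -6
Fatigue = 4 if Strain >= 5 else -3  [with Strain=-6]  = -3
Life = min(Fatigue, Stress) + 1  [with Fatigue=-3, Stress=-4]  = -3
Without intervention: Stress = -4 if Load >= 0 else 2  [with Load=-2]  = 2; Strain = Load - 4  [with Load=-2]  = -6; Fatigue = 4 if Strain >= 5 else -3  [with Strain=-6]  = -3; Life = min(Fatigue, Stress) + 1  [with Fatigue=-3, Stress=2]  = -2.
Change = -3 − (-2) = -1.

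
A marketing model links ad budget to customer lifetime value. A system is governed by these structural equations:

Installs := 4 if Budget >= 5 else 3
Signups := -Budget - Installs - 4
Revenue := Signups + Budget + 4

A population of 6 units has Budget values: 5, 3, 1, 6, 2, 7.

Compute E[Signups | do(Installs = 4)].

-12

Under do(Installs=4), Installs's equation is replaced by Installs=4 for every unit. Per-unit Signups: -13, -11, -9, -14, -10, -15. Mean = -12.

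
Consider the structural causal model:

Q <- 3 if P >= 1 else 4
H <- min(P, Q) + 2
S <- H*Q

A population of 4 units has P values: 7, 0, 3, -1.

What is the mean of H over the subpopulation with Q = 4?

Observing Q=4 restricts to units where Q's equation naturally yields 4: P ∈ {0, -1}. In that subpopulation H = 2, 1, mean 1.5.

1.5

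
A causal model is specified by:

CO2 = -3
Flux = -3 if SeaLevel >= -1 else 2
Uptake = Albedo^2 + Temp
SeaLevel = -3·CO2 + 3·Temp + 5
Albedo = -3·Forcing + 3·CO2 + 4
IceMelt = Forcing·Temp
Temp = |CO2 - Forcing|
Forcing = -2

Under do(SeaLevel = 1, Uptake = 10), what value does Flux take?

-3

Under do(SeaLevel = 1, Uptake = 10), each intervened variable's structural equation is replaced by its fixed value.
Flux = -3 if SeaLevel >= -1 else 2  [with SeaLevel=1]  = -3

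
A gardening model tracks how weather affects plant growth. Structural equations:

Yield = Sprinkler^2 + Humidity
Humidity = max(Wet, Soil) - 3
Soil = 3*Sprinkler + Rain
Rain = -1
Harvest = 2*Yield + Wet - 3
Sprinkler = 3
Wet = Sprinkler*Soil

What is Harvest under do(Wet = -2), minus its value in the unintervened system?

-58

The intervention breaks the incoming arrows to Wet: Wet = Sprinkler*Soil no longer applies, and Wet = -2.
Soil = 3*Sprinkler + Rain  [with Sprinkler=3, Rain=-1]  = 8
Humidity = max(Wet, Soil) - 3  [with Wet=-2, Soil=8]  = 5
Yield = Sprinkler^2 + Humidity  [with Sprinkler=3, Humidity=5]  = 14
Harvest = 2*Yield + Wet - 3  [with Yield=14, Wet=-2]  = 23
Without intervention: Soil = 3*Sprinkler + Rain  [with Sprinkler=3, Rain=-1]  = 8; Wet = Sprinkler*Soil  [with Sprinkler=3, Soil=8]  = 24; Humidity = max(Wet, Soil) - 3  [with Wet=24, Soil=8]  = 21; Yield = Sprinkler^2 + Humidity  [with Sprinkler=3, Humidity=21]  = 30; Harvest = 2*Yield + Wet - 3  [with Yield=30, Wet=24]  = 81.
Change = 23 − 81 = -58.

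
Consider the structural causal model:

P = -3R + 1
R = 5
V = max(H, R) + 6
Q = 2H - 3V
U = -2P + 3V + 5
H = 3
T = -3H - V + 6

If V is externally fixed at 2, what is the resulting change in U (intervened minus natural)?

do(V=2) replaces the equation V = max(H, R) + 6 with the constant V = 2.
P = -3R + 1  [with R=5]  = -14
U = -2P + 3V + 5  [with P=-14, V=2]  = 39
Without intervention: V = max(H, R) + 6  [with H=3, R=5]  = 11; P = -3R + 1  [with R=5]  = -14; U = -2P + 3V + 5  [with P=-14, V=11]  = 66.
Change = 39 − 66 = -27.

-27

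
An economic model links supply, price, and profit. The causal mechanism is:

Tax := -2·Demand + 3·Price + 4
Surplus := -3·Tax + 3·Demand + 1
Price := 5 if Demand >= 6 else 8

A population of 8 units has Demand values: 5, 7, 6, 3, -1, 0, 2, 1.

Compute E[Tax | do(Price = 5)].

The intervention sets Price=5 in all 8 units regardless of Demand. Recomputing Tax per unit gives 9, 5, 7, 13, 21, 19, 15, 17; average 13.25.

13.25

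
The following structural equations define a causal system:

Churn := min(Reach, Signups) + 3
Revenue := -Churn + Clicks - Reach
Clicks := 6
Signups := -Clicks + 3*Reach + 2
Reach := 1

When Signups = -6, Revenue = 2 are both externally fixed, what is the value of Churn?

The joint intervention fixes Signups = -6, Revenue = 2, removing each variable's own equation.
Churn = min(Reach, Signups) + 3  [with Reach=1, Signups=-6]  = -3

-3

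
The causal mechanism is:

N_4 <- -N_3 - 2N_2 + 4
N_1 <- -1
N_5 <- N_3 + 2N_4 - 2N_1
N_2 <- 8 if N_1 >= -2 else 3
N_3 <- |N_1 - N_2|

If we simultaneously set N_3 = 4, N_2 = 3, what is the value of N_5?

-6

Setting N_3 = 4, N_2 = 3 by intervention discards those variables' equations.
N_4 = -N_3 - 2N_2 + 4  [with N_3=4, N_2=3]  = -6
N_5 = N_3 + 2N_4 - 2N_1  [with N_3=4, N_4=-6, N_1=-1]  = -6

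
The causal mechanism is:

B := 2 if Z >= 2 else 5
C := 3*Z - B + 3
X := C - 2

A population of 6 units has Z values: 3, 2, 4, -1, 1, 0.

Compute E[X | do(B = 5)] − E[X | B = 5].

do(B=5) breaks B's dependence on Z. With B=5 fixed, X across the units is 5, 2, 8, -7, -1, -4, mean 0.5.
E[X|B=5] averages over only the 3 units with B=5 (Z = -1, 1, 0): X = -7, -1, -4, mean -4.
Difference = 0.5 − (-4) = 4.5.

4.5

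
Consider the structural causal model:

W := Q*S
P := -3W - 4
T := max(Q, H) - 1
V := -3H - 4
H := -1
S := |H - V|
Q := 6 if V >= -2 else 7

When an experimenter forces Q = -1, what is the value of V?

-1

Under do(Q=-1), the mechanism Q := 6 if V >= -2 else 7 is discarded; Q is fixed at -1.
Since V is not a descendant of the intervened variable, it is unaffected.
V = -3H - 4  [with H=-1]  = -1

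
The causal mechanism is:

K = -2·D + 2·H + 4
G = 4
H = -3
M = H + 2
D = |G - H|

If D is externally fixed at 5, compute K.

Intervening sets D = 5 and removes its equation (D = |G - H|).
K = -2·D + 2·H + 4  [with D=5, H=-3]  = -12

-12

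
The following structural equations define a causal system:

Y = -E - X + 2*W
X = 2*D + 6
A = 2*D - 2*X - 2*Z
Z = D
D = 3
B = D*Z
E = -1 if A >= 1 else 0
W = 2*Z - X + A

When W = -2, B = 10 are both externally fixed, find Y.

-16

Setting W = -2, B = 10 by intervention discards those variables' equations.
X = 2*D + 6  [with D=3]  = 12
Z = D  [with D=3]  = 3
A = 2*D - 2*X - 2*Z  [with D=3, X=12, Z=3]  = -24
E = -1 if A >= 1 else 0  [with A=-24]  = 0
Y = -E - X + 2*W  [with E=0, X=12, W=-2]  = -16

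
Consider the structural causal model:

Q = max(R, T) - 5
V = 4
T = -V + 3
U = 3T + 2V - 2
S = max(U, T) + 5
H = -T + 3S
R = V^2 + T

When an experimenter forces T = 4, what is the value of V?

Under do(T=4), the mechanism T = -V + 3 is discarded; T is fixed at 4.
V is not downstream of the intervention, so its value is determined by the original equations.

4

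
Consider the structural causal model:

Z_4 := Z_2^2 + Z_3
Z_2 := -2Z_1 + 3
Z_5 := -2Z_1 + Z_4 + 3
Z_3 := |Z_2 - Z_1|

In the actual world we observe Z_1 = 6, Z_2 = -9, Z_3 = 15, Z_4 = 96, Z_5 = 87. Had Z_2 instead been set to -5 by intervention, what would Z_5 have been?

27

do(Z_2=-5) replaces the equation Z_2 := -2Z_1 + 3 with the constant Z_2 = -5.
Z_3 = |Z_2 - Z_1|  [with Z_2=-5, Z_1=6]  = 11
Z_4 = Z_2^2 + Z_3  [with Z_2=-5, Z_3=11]  = 36
Z_5 = -2Z_1 + Z_4 + 3  [with Z_1=6, Z_4=36]  = 27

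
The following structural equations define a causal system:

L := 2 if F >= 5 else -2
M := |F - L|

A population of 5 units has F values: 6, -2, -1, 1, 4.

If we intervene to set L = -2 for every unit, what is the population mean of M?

3.6

The intervention sets L=-2 in all 5 units regardless of F. Recomputing M per unit gives 8, 0, 1, 3, 6; average 3.6.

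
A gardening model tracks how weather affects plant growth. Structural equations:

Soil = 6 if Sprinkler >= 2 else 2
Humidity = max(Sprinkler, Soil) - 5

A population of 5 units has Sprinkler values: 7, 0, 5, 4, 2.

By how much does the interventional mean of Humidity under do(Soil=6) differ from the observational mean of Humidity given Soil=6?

Every unit gets Soil=6 under the intervention. Humidity values become 2, 1, 1, 1, 1; E[Humidity|do(Soil=6)] = 1.2.
Observing Soil=6 restricts to units where Soil's equation naturally yields 6: Sprinkler ∈ {7, 5, 4, 2}. In that subpopulation Humidity = 2, 1, 1, 1, mean 1.25.
Difference = 1.2 − 1.25 = -0.05.

-0.05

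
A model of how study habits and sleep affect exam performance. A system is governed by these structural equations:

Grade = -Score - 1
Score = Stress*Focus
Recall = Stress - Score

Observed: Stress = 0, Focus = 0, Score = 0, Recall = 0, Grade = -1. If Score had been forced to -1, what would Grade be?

0

do(Score=-1) replaces the equation Score = Stress*Focus with the constant Score = -1.
Grade = -Score - 1  [with Score=-1]  = 0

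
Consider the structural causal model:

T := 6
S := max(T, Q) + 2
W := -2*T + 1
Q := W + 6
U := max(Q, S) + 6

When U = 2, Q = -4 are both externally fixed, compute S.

Under do(U = 2, Q = -4), each intervened variable's structural equation is replaced by its fixed value.
S = max(T, Q) + 2  [with T=6, Q=-4]  = 8

8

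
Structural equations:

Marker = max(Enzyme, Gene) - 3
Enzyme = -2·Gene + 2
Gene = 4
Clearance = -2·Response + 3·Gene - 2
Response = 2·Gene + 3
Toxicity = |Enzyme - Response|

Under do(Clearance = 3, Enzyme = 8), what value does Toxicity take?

The joint intervention fixes Clearance = 3, Enzyme = 8, removing each variable's own equation.
Response = 2·Gene + 3  [with Gene=4]  = 11
Toxicity = |Enzyme - Response|  [with Enzyme=8, Response=11]  = 3

3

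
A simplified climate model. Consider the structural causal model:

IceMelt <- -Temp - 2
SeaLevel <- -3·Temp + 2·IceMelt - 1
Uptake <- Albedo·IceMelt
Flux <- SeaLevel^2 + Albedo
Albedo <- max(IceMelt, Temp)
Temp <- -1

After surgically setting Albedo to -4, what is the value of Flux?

-4

do(Albedo=-4) replaces the equation Albedo <- max(IceMelt, Temp) with the constant Albedo = -4.
IceMelt = -Temp - 2  [with Temp=-1]  = -1
SeaLevel = -3·Temp + 2·IceMelt - 1  [with Temp=-1, IceMelt=-1]  = 0
Flux = SeaLevel^2 + Albedo  [with SeaLevel=0, Albedo=-4]  = -4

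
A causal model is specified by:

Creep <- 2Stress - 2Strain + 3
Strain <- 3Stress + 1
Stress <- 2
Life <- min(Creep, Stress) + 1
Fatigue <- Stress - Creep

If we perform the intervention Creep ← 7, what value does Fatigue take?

-5

The intervention breaks the incoming arrows to Creep: Creep <- 2Stress - 2Strain + 3 no longer applies, and Creep = 7.
Fatigue = Stress - Creep  [with Stress=2, Creep=7]  = -5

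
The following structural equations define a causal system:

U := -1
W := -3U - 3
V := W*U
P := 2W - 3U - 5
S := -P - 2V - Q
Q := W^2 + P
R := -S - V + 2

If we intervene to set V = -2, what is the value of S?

The intervention breaks the incoming arrows to V: V := W*U no longer applies, and V = -2.
W = -3U - 3  [with U=-1]  = 0
P = 2W - 3U - 5  [with W=0, U=-1]  = -2
Q = W^2 + P  [with W=0, P=-2]  = -2
S = -P - 2V - Q  [with P=-2, V=-2, Q=-2]  = 8

8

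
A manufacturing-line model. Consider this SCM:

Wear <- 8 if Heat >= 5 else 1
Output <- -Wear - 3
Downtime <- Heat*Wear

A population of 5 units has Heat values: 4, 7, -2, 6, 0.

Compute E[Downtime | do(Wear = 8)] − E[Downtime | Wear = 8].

do(Wear=8) breaks Wear's dependence on Heat. With Wear=8 fixed, Downtime across the units is 32, 56, -16, 48, 0, mean 24.
Observing Wear=8 restricts to units where Wear's equation naturally yields 8: Heat ∈ {7, 6}. In that subpopulation Downtime = 56, 48, mean 52.
Difference = 24 − 52 = -28.

-28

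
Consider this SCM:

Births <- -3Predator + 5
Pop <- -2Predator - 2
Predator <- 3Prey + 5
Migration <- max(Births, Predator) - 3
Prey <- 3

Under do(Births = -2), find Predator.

14

Under do(Births=-2), the mechanism Births <- -3Predator + 5 is discarded; Births is fixed at -2.
Since Predator is not a descendant of the intervened variable, it is unaffected.
Predator = 3Prey + 5  [with Prey=3]  = 14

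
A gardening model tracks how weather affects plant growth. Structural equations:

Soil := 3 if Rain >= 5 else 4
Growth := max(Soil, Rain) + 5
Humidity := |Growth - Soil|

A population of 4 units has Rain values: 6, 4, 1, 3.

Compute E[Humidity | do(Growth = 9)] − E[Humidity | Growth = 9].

0.25

Every unit gets Growth=9 under the intervention. Humidity values become 6, 5, 5, 5; E[Humidity|do(Growth=9)] = 5.25.
Conditioning on Growth=9 selects the 3 unit(s) with Rain ∈ {4, 1, 3}. Their Humidity values: 5, 5, 5. Mean = 5.
Difference = 5.25 − 5 = 0.25.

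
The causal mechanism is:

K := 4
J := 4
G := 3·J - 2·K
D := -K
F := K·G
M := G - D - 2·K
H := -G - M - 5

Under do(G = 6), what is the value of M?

The intervention breaks the incoming arrows to G: G := 3·J - 2·K no longer applies, and G = 6.
D = -K  [with K=4]  = -4
M = G - D - 2·K  [with G=6, D=-4, K=4]  = 2

2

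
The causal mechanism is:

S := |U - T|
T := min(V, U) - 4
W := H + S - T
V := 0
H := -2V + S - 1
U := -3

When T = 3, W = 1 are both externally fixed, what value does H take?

5

The joint intervention fixes T = 3, W = 1, removing each variable's own equation.
S = |U - T|  [with U=-3, T=3]  = 6
H = -2V + S - 1  [with V=0, S=6]  = 5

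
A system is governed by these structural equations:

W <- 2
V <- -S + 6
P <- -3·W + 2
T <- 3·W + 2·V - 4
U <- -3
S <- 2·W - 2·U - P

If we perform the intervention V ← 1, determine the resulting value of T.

4

The intervention breaks the incoming arrows to V: V <- -S + 6 no longer applies, and V = 1.
T = 3·W + 2·V - 4  [with W=2, V=1]  = 4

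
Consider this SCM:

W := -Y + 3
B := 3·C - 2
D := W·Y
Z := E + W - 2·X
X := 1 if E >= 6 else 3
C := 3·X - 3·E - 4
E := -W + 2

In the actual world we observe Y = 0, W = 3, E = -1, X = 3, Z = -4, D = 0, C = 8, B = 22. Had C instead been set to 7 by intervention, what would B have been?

19

do(C=7) replaces the equation C := 3·X - 3·E - 4 with the constant C = 7.
B = 3·C - 2  [with C=7]  = 19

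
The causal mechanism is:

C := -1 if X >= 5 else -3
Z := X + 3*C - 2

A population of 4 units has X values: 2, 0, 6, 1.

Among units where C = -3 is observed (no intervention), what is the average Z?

E[Z|C=-3] averages over only the 3 units with C=-3 (X = 2, 0, 1): Z = -9, -11, -10, mean -10.

-10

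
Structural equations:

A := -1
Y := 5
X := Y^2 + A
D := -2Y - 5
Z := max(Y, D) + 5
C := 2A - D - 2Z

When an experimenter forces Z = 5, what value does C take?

3

The intervention breaks the incoming arrows to Z: Z := max(Y, D) + 5 no longer applies, and Z = 5.
D = -2Y - 5  [with Y=5]  = -15
C = 2A - D - 2Z  [with A=-1, D=-15, Z=5]  = 3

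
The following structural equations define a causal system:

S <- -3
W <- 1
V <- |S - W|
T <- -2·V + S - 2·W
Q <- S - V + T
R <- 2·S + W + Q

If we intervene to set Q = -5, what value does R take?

The intervention breaks the incoming arrows to Q: Q <- S - V + T no longer applies, and Q = -5.
R = 2·S + W + Q  [with S=-3, W=1, Q=-5]  = -10

-10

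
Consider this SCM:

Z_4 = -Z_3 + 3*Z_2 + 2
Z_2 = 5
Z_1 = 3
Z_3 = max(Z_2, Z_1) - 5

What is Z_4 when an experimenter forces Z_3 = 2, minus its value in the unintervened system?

-2

The intervention breaks the incoming arrows to Z_3: Z_3 = max(Z_2, Z_1) - 5 no longer applies, and Z_3 = 2.
Z_4 = -Z_3 + 3*Z_2 + 2  [with Z_3=2, Z_2=5]  = 15
Without intervention: Z_3 = max(Z_2, Z_1) - 5  [with Z_2=5, Z_1=3]  = 0; Z_4 = -Z_3 + 3*Z_2 + 2  [with Z_3=0, Z_2=5]  = 17.
Change = 15 − 17 = -2.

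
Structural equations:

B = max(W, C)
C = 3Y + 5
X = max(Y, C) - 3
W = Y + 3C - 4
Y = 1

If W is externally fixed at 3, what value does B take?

8

do(W=3) replaces the equation W = Y + 3C - 4 with the constant W = 3.
C = 3Y + 5  [with Y=1]  = 8
B = max(W, C)  [with W=3, C=8]  = 8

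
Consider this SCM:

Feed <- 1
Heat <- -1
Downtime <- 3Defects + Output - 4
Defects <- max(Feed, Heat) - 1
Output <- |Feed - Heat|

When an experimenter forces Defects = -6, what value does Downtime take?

-20

do(Defects=-6) replaces the equation Defects <- max(Feed, Heat) - 1 with the constant Defects = -6.
Output = |Feed - Heat|  [with Feed=1, Heat=-1]  = 2
Downtime = 3Defects + Output - 4  [with Defects=-6, Output=2]  = -20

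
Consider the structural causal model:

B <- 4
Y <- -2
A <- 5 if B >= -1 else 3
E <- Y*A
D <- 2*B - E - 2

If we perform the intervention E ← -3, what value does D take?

9

Intervening sets E = -3 and removes its equation (E <- Y*A).
D = 2*B - E - 2  [with B=4, E=-3]  = 9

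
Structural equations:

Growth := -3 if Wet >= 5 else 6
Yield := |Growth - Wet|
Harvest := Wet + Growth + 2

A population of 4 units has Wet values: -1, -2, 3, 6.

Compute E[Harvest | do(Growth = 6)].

The intervention sets Growth=6 in all 4 units regardless of Wet. Recomputing Harvest per unit gives 7, 6, 11, 14; average 9.5.

9.5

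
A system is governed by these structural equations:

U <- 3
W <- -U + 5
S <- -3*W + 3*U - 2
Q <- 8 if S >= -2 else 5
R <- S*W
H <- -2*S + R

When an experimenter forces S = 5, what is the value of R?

do(S=5) replaces the equation S <- -3*W + 3*U - 2 with the constant S = 5.
W = -U + 5  [with U=3]  = 2
R = S*W  [with S=5, W=2]  = 10

10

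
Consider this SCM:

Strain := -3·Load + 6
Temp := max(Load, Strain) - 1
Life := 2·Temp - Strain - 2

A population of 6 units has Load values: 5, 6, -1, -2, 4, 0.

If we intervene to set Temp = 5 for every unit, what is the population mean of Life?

8

do(Temp=5) breaks Temp's dependence on Load. With Temp=5 fixed, Life across the units is 17, 20, -1, -4, 14, 2, mean 8.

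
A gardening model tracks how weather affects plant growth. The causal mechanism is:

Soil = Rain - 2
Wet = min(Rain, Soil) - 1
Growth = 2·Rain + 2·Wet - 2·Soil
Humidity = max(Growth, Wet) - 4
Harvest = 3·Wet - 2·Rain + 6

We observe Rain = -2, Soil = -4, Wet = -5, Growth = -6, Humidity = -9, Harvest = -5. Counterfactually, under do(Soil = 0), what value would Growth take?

Under do(Soil=0), the mechanism Soil = Rain - 2 is discarded; Soil is fixed at 0.
Wet = min(Rain, Soil) - 1  [with Rain=-2, Soil=0]  = -3
Growth = 2·Rain + 2·Wet - 2·Soil  [with Rain=-2, Wet=-3, Soil=0]  = -10

-10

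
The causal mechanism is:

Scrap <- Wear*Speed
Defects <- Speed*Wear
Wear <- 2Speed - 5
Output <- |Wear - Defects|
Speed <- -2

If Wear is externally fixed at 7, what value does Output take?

do(Wear=7) replaces the equation Wear <- 2Speed - 5 with the constant Wear = 7.
Defects = Speed*Wear  [with Speed=-2, Wear=7]  = -14
Output = |Wear - Defects|  [with Wear=7, Defects=-14]  = 21

21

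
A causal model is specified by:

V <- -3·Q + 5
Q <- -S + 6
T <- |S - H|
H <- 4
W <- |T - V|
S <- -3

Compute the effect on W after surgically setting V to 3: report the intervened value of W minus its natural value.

-25

The intervention breaks the incoming arrows to V: V <- -3·Q + 5 no longer applies, and V = 3.
T = |S - H|  [with S=-3, H=4]  = 7
W = |T - V|  [with T=7, V=3]  = 4
Without intervention: T = |S - H|  [with S=-3, H=4]  = 7; Q = -S + 6  [with S=-3]  = 9; V = -3·Q + 5  [with Q=9]  = -22; W = |T - V|  [with T=7, V=-22]  = 29.
Change = 4 − 29 = -25.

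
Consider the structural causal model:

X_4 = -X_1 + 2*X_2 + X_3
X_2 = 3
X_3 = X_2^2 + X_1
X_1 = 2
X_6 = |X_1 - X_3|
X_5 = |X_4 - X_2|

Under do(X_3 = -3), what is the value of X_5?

do(X_3=-3) replaces the equation X_3 = X_2^2 + X_1 with the constant X_3 = -3.
X_4 = -X_1 + 2*X_2 + X_3  [with X_1=2, X_2=3, X_3=-3]  = 1
X_5 = |X_4 - X_2|  [with X_4=1, X_2=3]  = 2

2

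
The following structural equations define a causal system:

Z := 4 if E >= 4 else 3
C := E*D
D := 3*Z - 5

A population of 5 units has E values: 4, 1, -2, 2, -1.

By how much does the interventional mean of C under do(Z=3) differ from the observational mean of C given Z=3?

do(Z=3) breaks Z's dependence on E. With Z=3 fixed, C across the units is 16, 4, -8, 8, -4, mean 3.2.
Observing Z=3 restricts to units where Z's equation naturally yields 3: E ∈ {1, -2, 2, -1}. In that subpopulation C = 4, -8, 8, -4, mean 0.
Difference = 3.2 − 0 = 3.2.

3.2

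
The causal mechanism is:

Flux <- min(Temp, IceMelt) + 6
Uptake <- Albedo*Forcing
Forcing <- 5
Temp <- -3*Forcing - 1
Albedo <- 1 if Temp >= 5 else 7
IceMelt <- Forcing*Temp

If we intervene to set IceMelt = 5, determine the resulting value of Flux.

do(IceMelt=5) replaces the equation IceMelt <- Forcing*Temp with the constant IceMelt = 5.
Temp = -3*Forcing - 1  [with Forcing=5]  = -16
Flux = min(Temp, IceMelt) + 6  [with Temp=-16, IceMelt=5]  = -10

-10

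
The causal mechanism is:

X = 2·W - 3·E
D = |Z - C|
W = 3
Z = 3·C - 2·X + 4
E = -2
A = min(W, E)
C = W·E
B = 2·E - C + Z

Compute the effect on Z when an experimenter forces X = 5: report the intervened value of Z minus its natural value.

14

Intervening sets X = 5 and removes its equation (X = 2·W - 3·E).
C = W·E  [with W=3, E=-2]  = -6
Z = 3·C - 2·X + 4  [with C=-6, X=5]  = -24
Without intervention: C = W·E  [with W=3, E=-2]  = -6; X = 2·W - 3·E  [with W=3, E=-2]  = 12; Z = 3·C - 2·X + 4  [with C=-6, X=12]  = -38.
Change = -24 − (-38) = 14.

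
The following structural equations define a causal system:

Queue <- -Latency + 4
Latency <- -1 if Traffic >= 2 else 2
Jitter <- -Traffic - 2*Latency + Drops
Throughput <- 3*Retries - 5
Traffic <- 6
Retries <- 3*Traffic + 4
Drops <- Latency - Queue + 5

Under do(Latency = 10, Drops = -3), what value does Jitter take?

-29

The joint intervention fixes Latency = 10, Drops = -3, removing each variable's own equation.
Jitter = -Traffic - 2*Latency + Drops  [with Traffic=6, Latency=10, Drops=-3]  = -29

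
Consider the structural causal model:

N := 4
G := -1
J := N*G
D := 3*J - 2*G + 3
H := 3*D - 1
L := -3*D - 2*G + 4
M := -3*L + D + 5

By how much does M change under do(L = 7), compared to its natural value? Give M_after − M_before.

60

Intervening sets L = 7 and removes its equation (L := -3*D - 2*G + 4).
J = N*G  [with N=4, G=-1]  = -4
D = 3*J - 2*G + 3  [with J=-4, G=-1]  = -7
M = -3*L + D + 5  [with L=7, D=-7]  = -23
Without intervention: J = N*G  [with N=4, G=-1]  = -4; D = 3*J - 2*G + 3  [with J=-4, G=-1]  = -7; L = -3*D - 2*G + 4  [with D=-7, G=-1]  = 27; M = -3*L + D + 5  [with L=27, D=-7]  = -83.
Change = -23 − (-83) = 60.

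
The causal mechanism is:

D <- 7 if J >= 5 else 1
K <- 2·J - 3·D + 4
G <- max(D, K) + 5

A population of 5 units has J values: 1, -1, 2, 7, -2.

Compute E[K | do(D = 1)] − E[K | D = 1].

2.8

Under do(D=1), D's equation is replaced by D=1 for every unit. Per-unit K: 3, -1, 5, 15, -3. Mean = 3.8.
E[K|D=1] averages over only the 4 units with D=1 (J = 1, -1, 2, -2): K = 3, -1, 5, -3, mean 1.
Difference = 3.8 − 1 = 2.8.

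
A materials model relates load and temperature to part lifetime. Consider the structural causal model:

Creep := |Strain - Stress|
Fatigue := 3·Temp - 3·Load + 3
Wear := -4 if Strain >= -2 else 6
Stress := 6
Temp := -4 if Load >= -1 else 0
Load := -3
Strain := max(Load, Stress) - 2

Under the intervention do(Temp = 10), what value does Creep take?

2

Intervening sets Temp = 10 and removes its equation (Temp := -4 if Load >= -1 else 0).
No directed path runs from Temp to Creep, so Creep keeps its natural value.
Strain = max(Load, Stress) - 2  [with Load=-3, Stress=6]  = 4
Creep = |Strain - Stress|  [with Strain=4, Stress=6]  = 2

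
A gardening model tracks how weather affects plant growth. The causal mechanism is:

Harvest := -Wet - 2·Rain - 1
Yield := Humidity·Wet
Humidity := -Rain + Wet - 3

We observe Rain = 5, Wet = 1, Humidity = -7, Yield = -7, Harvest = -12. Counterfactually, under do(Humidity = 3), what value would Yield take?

3

The intervention breaks the incoming arrows to Humidity: Humidity := -Rain + Wet - 3 no longer applies, and Humidity = 3.
Yield = Humidity·Wet  [with Humidity=3, Wet=1]  = 3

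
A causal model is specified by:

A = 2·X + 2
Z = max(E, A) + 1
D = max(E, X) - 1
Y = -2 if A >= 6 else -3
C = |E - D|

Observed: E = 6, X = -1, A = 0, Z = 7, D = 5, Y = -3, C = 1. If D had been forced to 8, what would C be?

2

Under do(D=8), the mechanism D = max(E, X) - 1 is discarded; D is fixed at 8.
C = |E - D|  [with E=6, D=8]  = 2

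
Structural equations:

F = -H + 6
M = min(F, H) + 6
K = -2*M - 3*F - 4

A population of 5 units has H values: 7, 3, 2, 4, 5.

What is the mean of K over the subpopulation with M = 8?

E[K|M=8] averages over only the 2 units with M=8 (H = 2, 4): K = -32, -26, mean -29.

-29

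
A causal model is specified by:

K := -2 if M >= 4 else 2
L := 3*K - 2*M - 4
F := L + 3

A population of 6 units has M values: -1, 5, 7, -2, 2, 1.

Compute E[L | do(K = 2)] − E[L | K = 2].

do(K=2) breaks K's dependence on M. With K=2 fixed, L across the units is 4, -8, -12, 6, -2, 0, mean -2.
Observing K=2 restricts to units where K's equation naturally yields 2: M ∈ {-1, -2, 2, 1}. In that subpopulation L = 4, 6, -2, 0, mean 2.
Difference = -2 − 2 = -4.

-4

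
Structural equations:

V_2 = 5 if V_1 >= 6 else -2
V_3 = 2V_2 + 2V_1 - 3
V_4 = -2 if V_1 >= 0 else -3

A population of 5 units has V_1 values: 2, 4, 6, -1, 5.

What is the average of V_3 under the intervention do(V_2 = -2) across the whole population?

The intervention sets V_2=-2 in all 5 units regardless of V_1. Recomputing V_3 per unit gives -3, 1, 5, -9, 3; average -0.6.

-0.6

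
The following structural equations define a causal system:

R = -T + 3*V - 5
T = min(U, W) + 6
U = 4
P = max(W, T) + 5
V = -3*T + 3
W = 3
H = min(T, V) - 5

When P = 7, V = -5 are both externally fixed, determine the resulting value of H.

-10

Under do(P = 7, V = -5), each intervened variable's structural equation is replaced by its fixed value.
T = min(U, W) + 6  [with U=4, W=3]  = 9
H = min(T, V) - 5  [with T=9, V=-5]  = -10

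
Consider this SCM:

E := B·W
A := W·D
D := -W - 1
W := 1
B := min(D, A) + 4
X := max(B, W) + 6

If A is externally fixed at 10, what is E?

The intervention breaks the incoming arrows to A: A := W·D no longer applies, and A = 10.
D = -W - 1  [with W=1]  = -2
B = min(D, A) + 4  [with D=-2, A=10]  = 2
E = B·W  [with B=2, W=1]  = 2

2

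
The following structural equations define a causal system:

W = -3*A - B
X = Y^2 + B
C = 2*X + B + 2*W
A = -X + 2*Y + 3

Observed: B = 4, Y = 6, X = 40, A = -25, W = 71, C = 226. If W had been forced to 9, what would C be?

102

The intervention breaks the incoming arrows to W: W = -3*A - B no longer applies, and W = 9.
X = Y^2 + B  [with Y=6, B=4]  = 40
C = 2*X + B + 2*W  [with X=40, B=4, W=9]  = 102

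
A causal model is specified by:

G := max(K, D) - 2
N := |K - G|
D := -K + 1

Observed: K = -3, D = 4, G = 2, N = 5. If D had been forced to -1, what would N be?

0

Under do(D=-1), the mechanism D := -K + 1 is discarded; D is fixed at -1.
G = max(K, D) - 2  [with K=-3, D=-1]  = -3
N = |K - G|  [with K=-3, G=-3]  = 0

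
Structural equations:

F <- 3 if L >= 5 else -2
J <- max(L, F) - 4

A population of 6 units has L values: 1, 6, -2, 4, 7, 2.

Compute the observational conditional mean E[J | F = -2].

-2.75

E[J|F=-2] averages over only the 4 units with F=-2 (L = 1, -2, 4, 2): J = -3, -6, 0, -2, mean -2.75.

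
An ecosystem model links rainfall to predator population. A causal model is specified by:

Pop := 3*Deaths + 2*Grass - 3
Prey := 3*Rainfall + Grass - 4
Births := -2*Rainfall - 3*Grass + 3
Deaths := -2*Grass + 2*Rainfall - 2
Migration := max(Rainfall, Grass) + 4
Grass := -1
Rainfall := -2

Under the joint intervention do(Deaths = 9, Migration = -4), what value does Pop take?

22

Under do(Deaths = 9, Migration = -4), each intervened variable's structural equation is replaced by its fixed value.
Pop = 3*Deaths + 2*Grass - 3  [with Deaths=9, Grass=-1]  = 22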